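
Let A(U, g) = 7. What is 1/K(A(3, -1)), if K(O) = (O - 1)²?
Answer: 1/36 ≈ 0.027778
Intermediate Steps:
K(O) = (-1 + O)²
1/K(A(3, -1)) = 1/((-1 + 7)²) = 1/(6²) = 1/36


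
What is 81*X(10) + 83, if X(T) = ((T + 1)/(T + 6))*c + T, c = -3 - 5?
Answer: 895/2 ≈ 447.50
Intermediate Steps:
c = -8
X(T) = T - 8*(1 + T)/(6 + T) (X(T) = ((T + 1)/(T + 6))*(-8) + T = ((1 + T)/(6 + T))*(-8) + T = -8*(1 + T)/(6 + T) + T = T - 8*(1 + T)/(6 + T))
81*X(10) + 83 = 81*((-8 + 10² - 2*10)/(6 + 10)) + 83 = 81*((-8 + 100 - 20)/16) + 83 = 81*((1/16)*72) + 83 = 81*(9/2) + 83 = 729/2 + 83 = 895/2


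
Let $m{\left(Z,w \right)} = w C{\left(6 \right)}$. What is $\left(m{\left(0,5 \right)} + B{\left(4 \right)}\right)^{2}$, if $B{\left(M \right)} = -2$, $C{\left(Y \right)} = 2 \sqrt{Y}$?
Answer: $604 - 40 \sqrt{6} \approx 506.02$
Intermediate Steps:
$m{\left(Z,w \right)} = 2 w \sqrt{6}$ ($m{\left(Z,w \right)} = w 2 \sqrt{6} = 2 w \sqrt{6}$)
$\left(m{\left(0,5 \right)} + B{\left(4 \right)}\right)^{2} = \left(2 \cdot 5 \sqrt{6} - 2\right)^{2} = \left(10 \sqrt{6} - 2\right)^{2} = \left(-2 + 10 \sqrt{6}\right)^{2}$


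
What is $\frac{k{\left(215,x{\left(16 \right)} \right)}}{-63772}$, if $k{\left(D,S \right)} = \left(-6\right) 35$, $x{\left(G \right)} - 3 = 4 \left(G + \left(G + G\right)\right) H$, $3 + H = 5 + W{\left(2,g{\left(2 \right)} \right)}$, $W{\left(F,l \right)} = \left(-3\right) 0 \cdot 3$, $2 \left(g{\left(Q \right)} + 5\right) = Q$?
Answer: $\frac{105}{31886} \approx 0.003293$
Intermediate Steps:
$g{\left(Q \right)} = -5 + \frac{Q}{2}$
$W{\left(F,l \right)} = 0$ ($W{\left(F,l \right)} = 0 \cdot 3 = 0$)
$H = 2$ ($H = -3 + \left(5 + 0\right) = -3 + 5 = 2$)
$x{\left(G \right)} = 3 + 24 G$ ($x{\left(G \right)} = 3 + 4 \left(G + \left(G + G\right)\right) 2 = 3 + 4 \left(G + 2 G\right) 2 = 3 + 4 \cdot 3 G 2 = 3 + 4 \cdot 6 G = 3 + 24 G$)
$k{\left(D,S \right)} = -210$
$\frac{k{\left(215,x{\left(16 \right)} \right)}}{-63772} = - \frac{210}{-63772} = \left(-210\right) \left(- \frac{1}{63772}\right) = \frac{105}{31886}$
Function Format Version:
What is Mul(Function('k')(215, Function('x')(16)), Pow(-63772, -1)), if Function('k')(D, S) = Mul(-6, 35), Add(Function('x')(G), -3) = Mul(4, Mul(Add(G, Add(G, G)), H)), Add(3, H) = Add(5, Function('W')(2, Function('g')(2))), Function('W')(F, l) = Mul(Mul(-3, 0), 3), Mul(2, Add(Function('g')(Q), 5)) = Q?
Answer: Rational(105, 31886) ≈ 0.0032930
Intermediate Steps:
Function('g')(Q) = Add(-5, Mul(Rational(1, 2), Q))
Function('W')(F, l) = 0 (Function('W')(F, l) = Mul(0, 3) = 0)
H = 2 (H = Add(-3, Add(5, 0)) = Add(-3, 5) = 2)
Function('x')(G) = Add(3, Mul(24, G)) (Function('x')(G) = Add(3, Mul(4, Mul(Add(G, Add(G, G)), 2))) = Add(3, Mul(4, Mul(Add(G, Mul(2, G)), 2))) = Add(3, Mul(4, Mul(Mul(3, G), 2))) = Add(3, Mul(4, Mul(6, G))) = Add(3, Mul(24, G)))
Function('k')(D, S) = -210
Mul(Function('k')(215, Function('x')(16)), Pow(-63772, -1)) = Mul(-210, Pow(-63772, -1)) = Mul(-210, Rational(-1, 63772)) = Rational(105, 31886)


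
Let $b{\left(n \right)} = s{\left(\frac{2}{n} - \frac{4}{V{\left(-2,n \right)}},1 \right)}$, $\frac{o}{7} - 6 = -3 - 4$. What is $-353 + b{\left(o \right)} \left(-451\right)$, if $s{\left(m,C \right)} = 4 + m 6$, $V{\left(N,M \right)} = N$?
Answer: $- \frac{47571}{7} \approx -6795.9$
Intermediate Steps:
$o = -7$ ($o = 42 + 7 \left(-3 - 4\right) = 42 + 7 \left(-7\right) = 42 - 49 = -7$)
$s{\left(m,C \right)} = 4 + 6 m$
$b{\left(n \right)} = 16 + \frac{12}{n}$ ($b{\left(n \right)} = 4 + 6 \left(\frac{2}{n} - \frac{4}{-2}\right) = 4 + 6 \left(\frac{2}{n} - -2\right) = 4 + 6 \left(\frac{2}{n} + 2\right) = 4 + 6 \left(2 + \frac{2}{n}\right) = 4 + \left(12 + \frac{12}{n}\right) = 16 + \frac{12}{n}$)
$-353 + b{\left(o \right)} \left(-451\right) = -353 + \left(16 + \frac{12}{-7}\right) \left(-451\right) = -353 + \left(16 + 12 \left(- \frac{1}{7}\right)\right) \left(-451\right) = -353 + \left(16 - \frac{12}{7}\right) \left(-451\right) = -353 + \frac{100}{7} \left(-451\right) = -353 - \frac{45100}{7} = - \frac{47571}{7}$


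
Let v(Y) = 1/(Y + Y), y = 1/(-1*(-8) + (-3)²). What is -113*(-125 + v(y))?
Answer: 26329/2 ≈ 13165.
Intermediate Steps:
y = 1/17 (y = 1/(8 + 9) = 1/17 ≈ 0.058824)
v(Y) = 1/(2*Y)
-113*(-125 + v(y)) = -113*(-125 + 1/(2*(1/17))) = -113*(-125 + (½)*17) = -113*(-125 + 17/2) = -113*(-233/2) = 26329/2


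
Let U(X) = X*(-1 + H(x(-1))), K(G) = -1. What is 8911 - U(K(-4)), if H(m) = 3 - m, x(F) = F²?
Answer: 8912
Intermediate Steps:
U(X) = X (U(X) = X*(-1 + (3 - 1*(-1)²)) = X*(-1 + (3 - 1*1)) = X*(-1 + (3 - 1)) = X*(-1 + 2) = X*1 = X)
8911 - U(K(-4)) = 8911 - 1*(-1) = 8911 + 1 = 8912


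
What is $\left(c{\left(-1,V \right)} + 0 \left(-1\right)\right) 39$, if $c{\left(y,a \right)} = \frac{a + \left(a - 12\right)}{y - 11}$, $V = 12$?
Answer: $-39$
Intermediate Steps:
$c{\left(y,a \right)} = \frac{-12 + 2 a}{-11 + y}$ ($c{\left(y,a \right)} = \frac{a + \left(-12 + a\right)}{-11 + y} = \frac{-12 + 2 a}{-11 + y}$)
$\left(c{\left(-1,V \right)} + 0 \left(-1\right)\right) 39 = \left(\frac{2 \left(-6 + 12\right)}{-11 - 1} + 0 \left(-1\right)\right) 39 = \left(2 \frac{1}{-12} \cdot 6 + 0\right) 39 = \left(2 \left(- \frac{1}{12}\right) 6 + 0\right) 39 = \left(-1 + 0\right) 39 = \left(-1\right) 39 = -39$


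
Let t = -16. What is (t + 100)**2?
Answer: 7056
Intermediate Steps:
(t + 100)**2 = (-16 + 100)**2 = 84**2 = 7056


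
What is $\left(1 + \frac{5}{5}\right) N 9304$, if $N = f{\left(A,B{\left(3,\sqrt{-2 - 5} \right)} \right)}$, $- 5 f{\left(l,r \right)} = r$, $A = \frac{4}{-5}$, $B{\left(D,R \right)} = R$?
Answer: $- \frac{18608 i \sqrt{7}}{5} \approx - 9846.4 i$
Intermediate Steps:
$A = - \frac{4}{5}$ ($A = 4 \left(- \frac{1}{5}\right) = - \frac{4}{5} \approx -0.8$)
$f{\left(l,r \right)} = - \frac{r}{5}$
$N = - \frac{i \sqrt{7}}{5}$ ($N = - \frac{\sqrt{-2 - 5}}{5} = - \frac{\sqrt{-7}}{5} = - \frac{i \sqrt{7}}{5} \approx - 0.52915 i$)
$\left(1 + \frac{5}{5}\right) N 9304 = \left(1 + \frac{5}{5}\right) \left(- \frac{i \sqrt{7}}{5}\right) 9304 = \left(1 + 5 \cdot \frac{1}{5}\right) \left(- \frac{i \sqrt{7}}{5}\right) 9304 = \left(1 + 1\right) \left(- \frac{i \sqrt{7}}{5}\right) 9304 = 2 \left(- \frac{i \sqrt{7}}{5}\right) 9304 = - \frac{2 i \sqrt{7}}{5} \cdot 9304 = - \frac{18608 i \sqrt{7}}{5}$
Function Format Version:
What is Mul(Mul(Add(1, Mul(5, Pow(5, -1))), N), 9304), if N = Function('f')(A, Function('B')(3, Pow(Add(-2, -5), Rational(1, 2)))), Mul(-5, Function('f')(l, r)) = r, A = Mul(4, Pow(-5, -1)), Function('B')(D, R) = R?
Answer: Mul(Rational(-18608, 5), I, Pow(7, Rational(1, 2))) ≈ Mul(-9846.4, I)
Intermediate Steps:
A = Rational(-4, 5) (A = Mul(4, Rational(-1, 5)) = Rational(-4, 5) ≈ -0.80000)
Function('f')(l, r) = Mul(Rational(-1, 5), r)
N = Mul(Rational(-1, 5), I, Pow(7, Rational(1, 2))) (N = Mul(Rational(-1, 5), Pow(Add(-2, -5), Rational(1, 2))) = Mul(Rational(-1, 5), Pow(-7, Rational(1, 2))) = Mul(Rational(-1, 5), Mul(I, Pow(7, Rational(1, 2)))) = Mul(Rational(-1, 5), I, Pow(7, Rational(1, 2))) ≈ Mul(-0.52915, I))
Mul(Mul(Add(1, Mul(5, Pow(5, -1))), N), 9304) = Mul(Mul(Add(1, Mul(5, Pow(5, -1))), Mul(Rational(-1, 5), I, Pow(7, Rational(1, 2)))), 9304) = Mul(Mul(Add(1, Mul(5, Rational(1, 5))), Mul(Rational(-1, 5), I, Pow(7, Rational(1, 2)))), 9304) = Mul(Mul(Add(1, 1), Mul(Rational(-1, 5), I, Pow(7, Rational(1, 2)))), 9304) = Mul(Mul(2, Mul(Rational(-1, 5), I, Pow(7, Rational(1, 2)))), 9304) = Mul(Mul(Rational(-2, 5), I, Pow(7, Rational(1, 2))), 9304) = Mul(Rational(-18608, 5), I, Pow(7, Rational(1, 2)))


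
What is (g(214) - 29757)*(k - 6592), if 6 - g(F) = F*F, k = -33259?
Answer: 3010623497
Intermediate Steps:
g(F) = 6 - F**2 (g(F) = 6 - F*F = 6 - F**2)
(g(214) - 29757)*(k - 6592) = ((6 - 1*214**2) - 29757)*(-33259 - 6592) = ((6 - 1*45796) - 29757)*(-39851) = ((6 - 45796) - 29757)*(-39851) = (-45790 - 29757)*(-39851) = -75547*(-39851) = 3010623497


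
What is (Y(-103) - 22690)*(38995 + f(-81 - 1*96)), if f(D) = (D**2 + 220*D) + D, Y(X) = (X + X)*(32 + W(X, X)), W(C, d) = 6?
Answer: -952375226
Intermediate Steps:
Y(X) = 76*X (Y(X) = (X + X)*(32 + 6) = (2*X)*38 = 76*X)
f(D) = D**2 + 221*D
(Y(-103) - 22690)*(38995 + f(-81 - 1*96)) = (76*(-103) - 22690)*(38995 + (-81 - 1*96)*(221 + (-81 - 1*96))) = (-7828 - 22690)*(38995 + (-81 - 96)*(221 + (-81 - 96))) = -30518*(38995 - 177*(221 - 177)) = -30518*(38995 - 177*44) = -30518*(38995 - 7788) = -30518*31207 = -952375226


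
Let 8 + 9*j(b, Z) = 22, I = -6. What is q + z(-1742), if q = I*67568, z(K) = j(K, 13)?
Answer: -3648658/9 ≈ -4.0541e+5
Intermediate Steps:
j(b, Z) = 14/9 (j(b, Z) = -8/9 + (1/9)*22 = -8/9 + 22/9 = 14/9)
z(K) = 14/9
q = -405408 (q = -6*67568 = -405408)
q + z(-1742) = -405408 + 14/9 = -3648658/9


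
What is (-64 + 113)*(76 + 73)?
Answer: 7301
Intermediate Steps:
(-64 + 113)*(76 + 73) = 49*149 = 7301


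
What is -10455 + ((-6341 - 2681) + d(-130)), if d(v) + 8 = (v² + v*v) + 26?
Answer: 14341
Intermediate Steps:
d(v) = 18 + 2*v² (d(v) = -8 + ((v² + v*v) + 26) = -8 + ((v² + v²) + 26) = -8 + (2*v² + 26) = -8 + (26 + 2*v²) = 18 + 2*v²)
-10455 + ((-6341 - 2681) + d(-130)) = -10455 + ((-6341 - 2681) + (18 + 2*(-130)²)) = -10455 + (-9022 + (18 + 2*16900)) = -10455 + (-9022 + (18 + 33800)) = -10455 + (-9022 + 33818) = -10455 + 24796 = 14341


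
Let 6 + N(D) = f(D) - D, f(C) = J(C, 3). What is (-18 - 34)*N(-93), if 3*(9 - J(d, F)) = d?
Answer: -6604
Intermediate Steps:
J(d, F) = 9 - d/3
f(C) = 9 - C/3
N(D) = 3 - 4*D/3 (N(D) = -6 + ((9 - D/3) - D) = -6 + (9 - 4*D/3) = 3 - 4*D/3)
(-18 - 34)*N(-93) = (-18 - 34)*(3 - 4/3*(-93)) = -52*(3 + 124) = -52*127 = -6604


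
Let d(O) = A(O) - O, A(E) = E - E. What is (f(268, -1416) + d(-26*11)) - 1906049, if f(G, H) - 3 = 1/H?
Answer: -2698556161/1416 ≈ -1.9058e+6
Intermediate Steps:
A(E) = 0
f(G, H) = 3 + 1/H
d(O) = -O (d(O) = 0 - O = -O)
(f(268, -1416) + d(-26*11)) - 1906049 = ((3 + 1/(-1416)) - (-26)*11) - 1906049 = ((3 - 1/1416) - 1*(-286)) - 1906049 = (4247/1416 + 286) - 1906049 = 409223/1416 - 1906049 = -2698556161/1416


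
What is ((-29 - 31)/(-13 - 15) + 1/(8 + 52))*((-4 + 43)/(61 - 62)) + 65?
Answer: -2691/140 ≈ -19.221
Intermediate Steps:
((-29 - 31)/(-13 - 15) + 1/(8 + 52))*((-4 + 43)/(61 - 62)) + 65 = (-60/(-28) + 1/60)*(39/(-1)) + 65 = (-60*(-1/28) + 1/60)*(39*(-1)) + 65 = (15/7 + 1/60)*(-39) + 65 = (907/420)*(-39) + 65 = -11791/140 + 65 = -2691/140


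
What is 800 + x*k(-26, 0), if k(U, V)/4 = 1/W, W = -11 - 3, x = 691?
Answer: 4218/7 ≈ 602.57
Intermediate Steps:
W = -14
k(U, V) = -2/7 (k(U, V) = 4/(-14) = 4*(-1/14) = -2/7)
800 + x*k(-26, 0) = 800 + 691*(-2/7) = 800 - 1382/7 = 4218/7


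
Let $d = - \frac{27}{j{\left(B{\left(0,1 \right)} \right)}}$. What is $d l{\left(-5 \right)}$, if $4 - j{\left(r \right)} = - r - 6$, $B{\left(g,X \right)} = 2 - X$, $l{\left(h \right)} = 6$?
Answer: $- \frac{162}{11} \approx -14.727$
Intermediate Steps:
$j{\left(r \right)} = 10 + r$ ($j{\left(r \right)} = 4 - \left(- r - 6\right) = 4 - \left(-6 - r\right) = 4 + \left(6 + r\right) = 10 + r$)
$d = - \frac{27}{11}$ ($d = - \frac{27}{10 + \left(2 - 1\right)} = - \frac{27}{10 + 1} = - \frac{27}{11} \approx -2.4545$)
$d l{\left(-5 \right)} = \left(- \frac{27}{11}\right) 6 = - \frac{162}{11}$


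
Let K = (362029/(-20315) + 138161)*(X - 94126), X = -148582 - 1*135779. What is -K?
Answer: 1062177849728082/20315 ≈ 5.2285e+10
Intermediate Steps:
X = -284361 (X = -148582 - 135779 = -284361)
K = -1062177849728082/20315 (K = (362029/(-20315) + 138161)*(-284361 - 94126) = (362029*(-1/20315) + 138161)*(-378487) = (-362029/20315 + 138161)*(-378487) = (2806378686/20315)*(-378487) = -1062177849728082/20315 ≈ -5.2285e+10)
-K = -1*(-1062177849728082/20315) = 1062177849728082/20315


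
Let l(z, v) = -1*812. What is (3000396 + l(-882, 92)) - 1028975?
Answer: 1970609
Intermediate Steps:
l(z, v) = -812
(3000396 + l(-882, 92)) - 1028975 = (3000396 - 812) - 1028975 = 2999584 - 1028975 = 1970609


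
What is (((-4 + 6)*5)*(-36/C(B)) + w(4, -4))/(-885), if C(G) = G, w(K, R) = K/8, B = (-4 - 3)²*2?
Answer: 311/86730 ≈ 0.0035858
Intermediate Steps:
B = 98 (B = (-7)²*2 = 49*2 = 98)
w(K, R) = K/8 (w(K, R) = K*(⅛) = K/8)
(((-4 + 6)*5)*(-36/C(B)) + w(4, -4))/(-885) = (((-4 + 6)*5)*(-36/98) + (⅛)*4)/(-885) = ((2*5)*(-36*1/98) + ½)*(-1/885) = (10*(-18/49) + ½)*(-1/885) = (-180/49 + ½)*(-1/885) = -311/98*(-1/885) = 311/86730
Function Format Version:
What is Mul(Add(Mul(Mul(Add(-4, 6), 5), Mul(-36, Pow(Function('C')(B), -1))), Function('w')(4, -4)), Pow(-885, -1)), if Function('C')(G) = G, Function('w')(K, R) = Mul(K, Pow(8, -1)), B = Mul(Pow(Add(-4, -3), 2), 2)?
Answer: Rational(311, 86730) ≈ 0.0035858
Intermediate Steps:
B = 98 (B = Mul(Pow(-7, 2), 2) = Mul(49, 2) = 98)
Function('w')(K, R) = Mul(Rational(1, 8), K) (Function('w')(K, R) = Mul(K, Rational(1, 8)) = Mul(Rational(1, 8), K))
Mul(Add(Mul(Mul(Add(-4, 6), 5), Mul(-36, Pow(Function('C')(B), -1))), Function('w')(4, -4)), Pow(-885, -1)) = Mul(Add(Mul(Mul(Add(-4, 6), 5), Mul(-36, Pow(98, -1))), Mul(Rational(1, 8), 4)), Pow(-885, -1)) = Mul(Add(Mul(Mul(2, 5), Mul(-36, Rational(1, 98))), Rational(1, 2)), Rational(-1, 885)) = Mul(Add(Mul(10, Rational(-18, 49)), Rational(1, 2)), Rational(-1, 885)) = Mul(Add(Rational(-180, 49), Rational(1, 2)), Rational(-1, 885)) = Mul(Rational(-311, 98), Rational(-1, 885)) = Rational(311, 86730)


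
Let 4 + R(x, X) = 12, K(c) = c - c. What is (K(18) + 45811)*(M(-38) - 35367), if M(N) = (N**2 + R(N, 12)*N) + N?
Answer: -1569713915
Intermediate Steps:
K(c) = 0
R(x, X) = 8 (R(x, X) = -4 + 12 = 8)
M(N) = N**2 + 9*N (M(N) = (N**2 + 8*N) + N = N**2 + 9*N)
(K(18) + 45811)*(M(-38) - 35367) = (0 + 45811)*(-38*(9 - 38) - 35367) = 45811*(-38*(-29) - 35367) = 45811*(1102 - 35367) = 45811*(-34265) = -1569713915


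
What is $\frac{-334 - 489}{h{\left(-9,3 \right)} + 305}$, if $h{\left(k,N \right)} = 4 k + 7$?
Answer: $- \frac{823}{276} \approx -2.9819$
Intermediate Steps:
$h{\left(k,N \right)} = 7 + 4 k$
$\frac{-334 - 489}{h{\left(-9,3 \right)} + 305} = \frac{-334 - 489}{\left(7 + 4 \left(-9\right)\right) + 305} = - \frac{823}{\left(7 - 36\right) + 305} = - \frac{823}{-29 + 305} = - \frac{823}{276}$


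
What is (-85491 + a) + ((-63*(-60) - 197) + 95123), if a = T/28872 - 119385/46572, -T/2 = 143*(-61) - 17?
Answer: 740275422725/56026116 ≈ 13213.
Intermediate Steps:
T = 17480 (T = -2*(143*(-61) - 17) = -2*(-8723 - 17) = -2*(-8740) = 17480)
a = -109700215/56026116 (a = 17480/28872 - 119385/46572 = 17480*(1/28872) - 119385*1/46572 = 2185/3609 - 39795/15524 = -109700215/56026116 ≈ -1.9580)
(-85491 + a) + ((-63*(-60) - 197) + 95123) = (-85491 - 109700215/56026116) + ((-63*(-60) - 197) + 95123) = -4789838383171/56026116 + ((3780 - 197) + 95123) = -4789838383171/56026116 + (3583 + 95123) = -4789838383171/56026116 + 98706 = 740275422725/56026116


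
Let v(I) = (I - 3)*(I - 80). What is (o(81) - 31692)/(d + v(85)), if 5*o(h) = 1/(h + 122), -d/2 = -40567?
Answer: -32167379/82767160 ≈ -0.38865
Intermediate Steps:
v(I) = (-80 + I)*(-3 + I) (v(I) = (-3 + I)*(-80 + I) = (-80 + I)*(-3 + I))
d = 81134 (d = -2*(-40567) = 81134)
o(h) = 1/(5*(122 + h)) (o(h) = 1/(5*(h + 122)) = 1/(5*(122 + h)))
(o(81) - 31692)/(d + v(85)) = (1/(5*(122 + 81)) - 31692)/(81134 + (240 + 85**2 - 83*85)) = ((1/5)/203 - 31692)/(81134 + (240 + 7225 - 7055)) = ((1/5)*(1/203) - 31692)/(81134 + 410) = (1/1015 - 31692)/81544 = -32167379/1015*1/81544 = -32167379/82767160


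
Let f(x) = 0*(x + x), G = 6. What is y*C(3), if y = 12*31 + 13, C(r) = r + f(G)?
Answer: 1155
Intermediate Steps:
f(x) = 0 (f(x) = 0*(2*x) = 0)
C(r) = r (C(r) = r + 0 = r)
y = 385 (y = 372 + 13 = 385)
y*C(3) = 385*3 = 1155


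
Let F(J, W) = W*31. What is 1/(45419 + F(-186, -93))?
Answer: 1/42536 ≈ 2.3509e-5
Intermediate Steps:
F(J, W) = 31*W
1/(45419 + F(-186, -93)) = 1/(45419 + 31*(-93)) = 1/(45419 - 2883) = 1/42536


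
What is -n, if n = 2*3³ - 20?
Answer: -34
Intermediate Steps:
n = 34 (n = 2*27 - 20 = 54 - 20 = 34)
-n = -1*34 = -34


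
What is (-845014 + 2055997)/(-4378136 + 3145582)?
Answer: -1210983/1232554 ≈ -0.98250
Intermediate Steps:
(-845014 + 2055997)/(-4378136 + 3145582) = 1210983/(-1232554) = 1210983*(-1/1232554) = -1210983/1232554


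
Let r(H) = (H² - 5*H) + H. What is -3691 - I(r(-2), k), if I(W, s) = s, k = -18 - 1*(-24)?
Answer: -3697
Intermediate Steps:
k = 6 (k = -18 + 24 = 6)
r(H) = H² - 4*H
-3691 - I(r(-2), k) = -3691 - 1*6 = -3691 - 6 = -3697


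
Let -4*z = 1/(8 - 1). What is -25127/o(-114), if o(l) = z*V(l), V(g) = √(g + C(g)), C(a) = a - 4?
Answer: -175889*I*√58/29 ≈ -46191.0*I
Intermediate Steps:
z = -1/28 (z = -1/(4*(8 - 1)) = -¼/7 = -¼*⅐ = -1/28 ≈ -0.035714)
C(a) = -4 + a
V(g) = √(-4 + 2*g) (V(g) = √(g + (-4 + g)) = √(-4 + 2*g))
o(l) = -√(-4 + 2*l)/28
-25127/o(-114) = -25127*(-28/√(-4 + 2*(-114))) = -25127*(-28/√(-4 - 228)) = -25127*7*I*√58/29 = -175889*I*√58/29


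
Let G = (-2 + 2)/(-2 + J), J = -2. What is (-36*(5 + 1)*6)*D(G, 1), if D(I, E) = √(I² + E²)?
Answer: -1296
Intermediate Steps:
G = 0 (G = (-2 + 2)/(-2 - 2) = 0/(-4) = 0*(-¼) = 0)
D(I, E) = √(E² + I²)
(-36*(5 + 1)*6)*D(G, 1) = (-36*(5 + 1)*6)*√(1² + 0²) = (-216*6)*√(1 + 0) = (-36*36)*√1 = -1296*1 = -1296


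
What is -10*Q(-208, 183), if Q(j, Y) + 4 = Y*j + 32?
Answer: 380360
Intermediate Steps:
Q(j, Y) = 28 + Y*j (Q(j, Y) = -4 + (Y*j + 32) = -4 + (32 + Y*j) = 28 + Y*j)
-10*Q(-208, 183) = -10*(28 + 183*(-208)) = -10*(28 - 38064) = -10*(-38036) = 380360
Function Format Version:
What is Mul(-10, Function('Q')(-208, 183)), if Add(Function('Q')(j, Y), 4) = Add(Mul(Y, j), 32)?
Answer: 380360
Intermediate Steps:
Function('Q')(j, Y) = Add(28, Mul(Y, j)) (Function('Q')(j, Y) = Add(-4, Add(Mul(Y, j), 32)) = Add(-4, Add(32, Mul(Y, j))) = Add(28, Mul(Y, j)))
Mul(-10, Function('Q')(-208, 183)) = Mul(-10, Add(28, Mul(183, -208))) = Mul(-10, Add(28, -38064)) = Mul(-10, -38036) = 380360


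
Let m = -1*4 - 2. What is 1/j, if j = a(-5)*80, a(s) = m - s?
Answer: -1/80 ≈ -0.012500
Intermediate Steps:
m = -6 (m = -4 - 2 = -6)
a(s) = -6 - s
j = -80 (j = (-6 - 1*(-5))*80 = (-6 + 5)*80 = -1*80 = -80)
1/j = 1/(-80) = -1/80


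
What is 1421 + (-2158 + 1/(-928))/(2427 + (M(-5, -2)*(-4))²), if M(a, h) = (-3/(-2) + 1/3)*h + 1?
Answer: 30136414871/21220576 ≈ 1420.2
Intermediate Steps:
M(a, h) = 1 + 11*h/6 (M(a, h) = (-3*(-½) + 1*(⅓))*h + 1 = (3/2 + ⅓)*h + 1 = 11*h/6 + 1 = 1 + 11*h/6)
1421 + (-2158 + 1/(-928))/(2427 + (M(-5, -2)*(-4))²) = 1421 + (-2158 + 1/(-928))/(2427 + ((1 + (11/6)*(-2))*(-4))²) = 1421 + (-2158 - 1/928)/(2427 + ((1 - 11/3)*(-4))²) = 1421 - 2002625/(928*(2427 + (-8/3*(-4))²)) = 1421 - 2002625/(928*(2427 + (32/3)²)) = 1421 - 2002625/(928*(2427 + 1024/9)) = 1421 - 2002625/(928*22867/9) = 1421 - 2002625/928*9/22867 = 1421 - 18023625/21220576 = 30136414871/21220576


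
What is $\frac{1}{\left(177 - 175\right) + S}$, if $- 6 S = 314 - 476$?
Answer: $\frac{1}{29} \approx 0.034483$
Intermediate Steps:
$S = 27$ ($S = - \frac{314 - 476}{6} = \left(- \frac{1}{6}\right) \left(-162\right) = 27$)
$\frac{1}{\left(177 - 175\right) + S} = \frac{1}{\left(177 - 175\right) + 27} = \frac{1}{2 + 27} = \frac{1}{29}$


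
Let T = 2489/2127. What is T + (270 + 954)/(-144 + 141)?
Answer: -865327/2127 ≈ -406.83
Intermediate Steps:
T = 2489/2127 (T = 2489*(1/2127) = 2489/2127 ≈ 1.1702)
T + (270 + 954)/(-144 + 141) = 2489/2127 + (270 + 954)/(-144 + 141) = 2489/2127 + 1224/(-3) = 2489/2127 + 1224*(-⅓) = 2489/2127 - 408 = -865327/2127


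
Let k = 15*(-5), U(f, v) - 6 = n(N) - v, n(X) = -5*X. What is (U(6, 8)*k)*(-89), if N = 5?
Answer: -180225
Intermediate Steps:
U(f, v) = -19 - v (U(f, v) = 6 + (-5*5 - v) = 6 + (-25 - v) = -19 - v)
k = -75
(U(6, 8)*k)*(-89) = ((-19 - 1*8)*(-75))*(-89) = ((-19 - 8)*(-75))*(-89) = -27*(-75)*(-89) = 2025*(-89) = -180225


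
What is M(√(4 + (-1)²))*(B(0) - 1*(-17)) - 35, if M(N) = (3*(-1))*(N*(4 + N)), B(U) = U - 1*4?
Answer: -230 - 156*√5 ≈ -578.83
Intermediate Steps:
B(U) = -4 + U (B(U) = U - 4 = -4 + U)
M(N) = -3*N*(4 + N)
M(√(4 + (-1)²))*(B(0) - 1*(-17)) - 35 = (-3*√(4 + (-1)²)*(4 + √(4 + (-1)²)))*((-4 + 0) - 1*(-17)) - 35 = (-3*√(4 + 1)*(4 + √(4 + 1)))*(-4 + 17) - 35 = -3*√5*(4 + √5)*13 - 35 = -39*√5*(4 + √5) - 35 = -35 - 39*√5*(4 + √5)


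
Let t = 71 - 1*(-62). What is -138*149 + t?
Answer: -20429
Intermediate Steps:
t = 133 (t = 71 + 62 = 133)
-138*149 + t = -138*149 + 133 = -20562 + 133 = -20429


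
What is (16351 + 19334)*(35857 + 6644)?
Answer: 1516648185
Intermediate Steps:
(16351 + 19334)*(35857 + 6644) = 35685*42501 = 1516648185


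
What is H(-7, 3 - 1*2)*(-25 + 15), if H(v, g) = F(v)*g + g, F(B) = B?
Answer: 60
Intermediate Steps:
H(v, g) = g + g*v (H(v, g) = v*g + g = g*v + g = g + g*v)
H(-7, 3 - 1*2)*(-25 + 15) = ((3 - 1*2)*(1 - 7))*(-25 + 15) = ((3 - 2)*(-6))*(-10) = (1*(-6))*(-10) = -6*(-10) = 60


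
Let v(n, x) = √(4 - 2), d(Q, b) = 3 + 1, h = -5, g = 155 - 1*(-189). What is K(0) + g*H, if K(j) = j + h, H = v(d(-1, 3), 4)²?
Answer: 683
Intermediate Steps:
g = 344 (g = 155 + 189 = 344)
d(Q, b) = 4
v(n, x) = √2
H = 2 (H = (√2)² = 2)
K(j) = -5 + j (K(j) = j - 5 = -5 + j)
K(0) + g*H = (-5 + 0) + 344*2 = -5 + 688 = 683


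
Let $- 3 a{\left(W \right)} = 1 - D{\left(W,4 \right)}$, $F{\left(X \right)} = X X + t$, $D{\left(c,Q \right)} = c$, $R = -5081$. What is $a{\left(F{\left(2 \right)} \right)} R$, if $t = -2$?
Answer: $- \frac{5081}{3} \approx -1693.7$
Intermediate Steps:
$F{\left(X \right)} = -2 + X^{2}$ ($F{\left(X \right)} = X X - 2 = X^{2} - 2 = -2 + X^{2}$)
$a{\left(W \right)} = - \frac{1}{3} + \frac{W}{3}$ ($a{\left(W \right)} = - \frac{1 - W}{3} = - \frac{1}{3} + \frac{W}{3}$)
$a{\left(F{\left(2 \right)} \right)} R = \left(- \frac{1}{3} + \frac{-2 + 2^{2}}{3}\right) \left(-5081\right) = \left(- \frac{1}{3} + \frac{-2 + 4}{3}\right) \left(-5081\right) = \left(- \frac{1}{3} + \frac{1}{3} \cdot 2\right) \left(-5081\right) = \left(- \frac{1}{3} + \frac{2}{3}\right) \left(-5081\right) = \frac{1}{3} \left(-5081\right) = - \frac{5081}{3}$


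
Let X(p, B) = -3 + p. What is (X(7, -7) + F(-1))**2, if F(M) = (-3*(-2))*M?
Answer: 4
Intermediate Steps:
F(M) = 6*M
(X(7, -7) + F(-1))**2 = ((-3 + 7) + 6*(-1))**2 = (4 - 6)**2 = (-2)**2 = 4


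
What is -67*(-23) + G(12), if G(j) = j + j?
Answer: 1565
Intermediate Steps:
G(j) = 2*j
-67*(-23) + G(12) = -67*(-23) + 2*12 = 1541 + 24 = 1565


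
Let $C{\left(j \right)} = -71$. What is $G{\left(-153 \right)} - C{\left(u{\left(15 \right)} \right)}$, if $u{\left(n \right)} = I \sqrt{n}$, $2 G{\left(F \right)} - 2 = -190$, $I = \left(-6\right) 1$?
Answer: $-23$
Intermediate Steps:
$I = -6$
$G{\left(F \right)} = -94$ ($G{\left(F \right)} = 1 + \frac{1}{2} \left(-190\right) = 1 - 95 = -94$)
$u{\left(n \right)} = - 6 \sqrt{n}$
$G{\left(-153 \right)} - C{\left(u{\left(15 \right)} \right)} = -94 - -71 = -94 + 71 = -23$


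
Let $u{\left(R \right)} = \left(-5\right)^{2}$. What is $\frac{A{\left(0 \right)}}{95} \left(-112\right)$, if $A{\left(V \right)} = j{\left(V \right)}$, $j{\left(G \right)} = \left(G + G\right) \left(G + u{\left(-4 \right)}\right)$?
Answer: $0$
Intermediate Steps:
$u{\left(R \right)} = 25$
$j{\left(G \right)} = 2 G \left(25 + G\right)$ ($j{\left(G \right)} = \left(G + G\right) \left(G + 25\right) = 2 G \left(25 + G\right)$)
$A{\left(V \right)} = 2 V \left(25 + V\right)$
$\frac{A{\left(0 \right)}}{95} \left(-112\right) = \frac{2 \cdot 0 \left(25 + 0\right)}{95} \left(-112\right) = 2 \cdot 0 \cdot 25 \cdot \frac{1}{95} \left(-112\right) = 0 \cdot \frac{1}{95} \left(-112\right) = 0 \left(-112\right) = 0$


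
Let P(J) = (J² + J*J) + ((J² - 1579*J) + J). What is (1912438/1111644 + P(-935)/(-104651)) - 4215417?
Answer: -245201721557699615/58167328122 ≈ -4.2155e+6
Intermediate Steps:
P(J) = -1578*J + 3*J² (P(J) = (J² + J²) + (J² - 1578*J) = 2*J² + (J² - 1578*J) = -1578*J + 3*J²)
(1912438/1111644 + P(-935)/(-104651)) - 4215417 = (1912438/1111644 + (3*(-935)*(-526 - 935))/(-104651)) - 4215417 = (1912438*(1/1111644) + (3*(-935)*(-1461))*(-1/104651)) - 4215417 = (956219/555822 + 4098105*(-1/104651)) - 4215417 = (956219/555822 - 4098105/104651) - 4215417 = -2177747642741/58167328122 - 4215417 = -245201721557699615/58167328122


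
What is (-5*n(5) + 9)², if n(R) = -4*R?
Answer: 11881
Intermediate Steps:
(-5*n(5) + 9)² = (-(-20)*5 + 9)² = (-5*(-20) + 9)² = (100 + 9)² = 109² = 11881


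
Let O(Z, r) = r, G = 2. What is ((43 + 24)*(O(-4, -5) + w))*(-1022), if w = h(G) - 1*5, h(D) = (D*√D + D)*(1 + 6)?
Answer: -273896 - 958636*√2 ≈ -1.6296e+6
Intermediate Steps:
h(D) = 7*D + 7*D^(3/2) (h(D) = (D^(3/2) + D)*7 = (D + D^(3/2))*7 = 7*D + 7*D^(3/2))
w = 9 + 14*√2 (w = (7*2 + 7*2^(3/2)) - 1*5 = (14 + 7*(2*√2)) - 5 = (14 + 14*√2) - 5 = 9 + 14*√2 ≈ 28.799)
((43 + 24)*(O(-4, -5) + w))*(-1022) = ((43 + 24)*(-5 + (9 + 14*√2)))*(-1022) = (67*(4 + 14*√2))*(-1022) = (268 + 938*√2)*(-1022) = -273896 - 958636*√2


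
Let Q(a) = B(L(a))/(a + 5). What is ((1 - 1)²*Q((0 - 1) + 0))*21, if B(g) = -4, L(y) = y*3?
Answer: 0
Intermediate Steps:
L(y) = 3*y
Q(a) = -4/(5 + a) (Q(a) = -4/(a + 5) = -4/(5 + a))
((1 - 1)²*Q((0 - 1) + 0))*21 = ((1 - 1)²*(-4/(5 + ((0 - 1) + 0))))*21 = (0²*(-4/(5 + (-1 + 0))))*21 = (0*(-4/(5 - 1)))*21 = (0*(-4/4))*21 = (0*(-4*¼))*21 = (0*(-1))*21 = 0*21 = 0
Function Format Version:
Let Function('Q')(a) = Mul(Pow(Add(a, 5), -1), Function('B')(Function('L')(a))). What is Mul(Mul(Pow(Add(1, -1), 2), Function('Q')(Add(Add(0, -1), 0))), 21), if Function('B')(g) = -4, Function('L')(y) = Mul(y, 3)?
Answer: 0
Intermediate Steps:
Function('L')(y) = Mul(3, y)
Function('Q')(a) = Mul(-4, Pow(Add(5, a), -1)) (Function('Q')(a) = Mul(Pow(Add(a, 5), -1), -4) = Mul(Pow(Add(5, a), -1), -4) = Mul(-4, Pow(Add(5, a), -1)))
Mul(Mul(Pow(Add(1, -1), 2), Function('Q')(Add(Add(0, -1), 0))), 21) = Mul(Mul(Pow(Add(1, -1), 2), Mul(-4, Pow(Add(5, Add(Add(0, -1), 0)), -1))), 21) = Mul(Mul(Pow(0, 2), Mul(-4, Pow(Add(5, Add(-1, 0)), -1))), 21) = Mul(Mul(0, Mul(-4, Pow(Add(5, -1), -1))), 21) = Mul(Mul(0, Mul(-4, Pow(4, -1))), 21) = Mul(Mul(0, Mul(-4, Rational(1, 4))), 21) = Mul(Mul(0, -1), 21) = Mul(0, 21) = 0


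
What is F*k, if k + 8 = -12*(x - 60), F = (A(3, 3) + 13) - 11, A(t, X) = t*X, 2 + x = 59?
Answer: 308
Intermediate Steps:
x = 57 (x = -2 + 59 = 57)
A(t, X) = X*t
F = 11 (F = (3*3 + 13) - 11 = (9 + 13) - 11 = 22 - 11 = 11)
k = 28 (k = -8 - 12*(57 - 60) = -8 - 12*(-3) = -8 + 36 = 28)
F*k = 11*28 = 308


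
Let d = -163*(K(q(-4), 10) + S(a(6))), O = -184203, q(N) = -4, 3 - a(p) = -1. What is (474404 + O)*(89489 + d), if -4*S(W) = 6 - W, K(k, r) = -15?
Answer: 53405980231/2 ≈ 2.6703e+10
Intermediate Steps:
a(p) = 4 (a(p) = 3 - 1*(-1) = 3 + 1 = 4)
S(W) = -3/2 + W/4 (S(W) = -(6 - W)/4 = -3/2 + W/4)
d = 5053/2 (d = -163*(-15 + (-3/2 + (¼)*4)) = -163*(-15 + (-3/2 + 1)) = -163*(-15 - ½) = -163*(-31/2) = 5053/2 ≈ 2526.5)
(474404 + O)*(89489 + d) = (474404 - 184203)*(89489 + 5053/2) = 290201*(184031/2) = 53405980231/2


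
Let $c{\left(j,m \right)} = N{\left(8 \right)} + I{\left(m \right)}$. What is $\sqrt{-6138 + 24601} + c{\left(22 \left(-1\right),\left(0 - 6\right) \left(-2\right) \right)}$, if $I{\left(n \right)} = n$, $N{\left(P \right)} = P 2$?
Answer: $28 + \sqrt{18463} \approx 163.88$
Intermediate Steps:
$N{\left(P \right)} = 2 P$
$c{\left(j,m \right)} = 16 + m$ ($c{\left(j,m \right)} = 2 \cdot 8 + m = 16 + m$)
$\sqrt{-6138 + 24601} + c{\left(22 \left(-1\right),\left(0 - 6\right) \left(-2\right) \right)} = \sqrt{-6138 + 24601} + \left(16 + \left(0 - 6\right) \left(-2\right)\right) = \sqrt{18463} + \left(16 - -12\right) = \sqrt{18463} + \left(16 + 12\right) = \sqrt{18463} + 28 = 28 + \sqrt{18463}$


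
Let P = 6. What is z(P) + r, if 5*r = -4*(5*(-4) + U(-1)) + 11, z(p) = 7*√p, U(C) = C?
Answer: 19 + 7*√6 ≈ 36.146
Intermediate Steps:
r = 19 (r = (-4*(5*(-4) - 1) + 11)/5 = (-4*(-20 - 1) + 11)/5 = (-4*(-21) + 11)/5 = (84 + 11)/5 = (⅕)*95 = 19)
z(P) + r = 7*√6 + 19 = 19 + 7*√6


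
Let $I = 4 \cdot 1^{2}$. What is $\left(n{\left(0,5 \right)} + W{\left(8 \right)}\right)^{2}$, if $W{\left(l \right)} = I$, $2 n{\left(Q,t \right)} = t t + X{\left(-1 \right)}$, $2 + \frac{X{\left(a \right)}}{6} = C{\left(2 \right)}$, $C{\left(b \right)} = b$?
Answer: $\frac{1089}{4} \approx 272.25$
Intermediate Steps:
$X{\left(a \right)} = 0$ ($X{\left(a \right)} = -12 + 6 \cdot 2 = -12 + 12 = 0$)
$n{\left(Q,t \right)} = \frac{t^{2}}{2}$ ($n{\left(Q,t \right)} = \frac{t t + 0}{2} = \frac{t^{2} + 0}{2} = \frac{t^{2}}{2}$)
$I = 4$ ($I = 4 \cdot 1 = 4$)
$W{\left(l \right)} = 4$
$\left(n{\left(0,5 \right)} + W{\left(8 \right)}\right)^{2} = \left(\frac{5^{2}}{2} + 4\right)^{2} = \left(\frac{1}{2} \cdot 25 + 4\right)^{2} = \left(\frac{25}{2} + 4\right)^{2} = \left(\frac{33}{2}\right)^{2} = \frac{1089}{4}$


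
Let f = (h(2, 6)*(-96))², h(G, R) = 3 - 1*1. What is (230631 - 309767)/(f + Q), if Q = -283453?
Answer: 79136/246589 ≈ 0.32092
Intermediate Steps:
h(G, R) = 2 (h(G, R) = 3 - 1 = 2)
f = 36864 (f = (2*(-96))² = (-192)² = 36864)
(230631 - 309767)/(f + Q) = (230631 - 309767)/(36864 - 283453) = -79136/(-246589) = -79136*(-1/246589) = 79136/246589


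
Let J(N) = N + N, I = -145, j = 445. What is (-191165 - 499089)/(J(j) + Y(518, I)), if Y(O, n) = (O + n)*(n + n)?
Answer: 345127/53640 ≈ 6.4341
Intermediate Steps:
Y(O, n) = 2*n*(O + n) (Y(O, n) = (O + n)*(2*n) = 2*n*(O + n))
J(N) = 2*N
(-191165 - 499089)/(J(j) + Y(518, I)) = (-191165 - 499089)/(2*445 + 2*(-145)*(518 - 145)) = -690254/(890 + 2*(-145)*373) = -690254/(890 - 108170) = -690254/(-107280) = -690254*(-1/107280) = 345127/53640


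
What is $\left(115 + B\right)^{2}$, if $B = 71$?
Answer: $34596$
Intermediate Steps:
$\left(115 + B\right)^{2} = \left(115 + 71\right)^{2} = 186^{2} = 34596$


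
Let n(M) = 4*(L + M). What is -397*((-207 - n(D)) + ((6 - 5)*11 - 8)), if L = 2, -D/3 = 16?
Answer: 7940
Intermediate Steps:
D = -48 (D = -3*16 = -48)
n(M) = 8 + 4*M (n(M) = 4*(2 + M) = 8 + 4*M)
-397*((-207 - n(D)) + ((6 - 5)*11 - 8)) = -397*((-207 - (8 + 4*(-48))) + ((6 - 5)*11 - 8)) = -397*((-207 - (8 - 192)) + (1*11 - 8)) = -397*((-207 - 1*(-184)) + (11 - 8)) = -397*((-207 + 184) + 3) = -397*(-23 + 3) = -397*(-20) = 7940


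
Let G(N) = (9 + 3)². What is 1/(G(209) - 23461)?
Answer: -1/23317 ≈ -4.2887e-5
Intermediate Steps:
G(N) = 144 (G(N) = 12² = 144)
1/(G(209) - 23461) = 1/(144 - 23461) = 1/(-23317) = -1/23317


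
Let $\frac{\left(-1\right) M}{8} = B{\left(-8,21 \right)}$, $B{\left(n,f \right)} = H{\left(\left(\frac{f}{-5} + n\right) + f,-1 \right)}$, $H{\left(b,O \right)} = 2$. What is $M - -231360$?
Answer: $231344$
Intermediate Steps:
$B{\left(n,f \right)} = 2$
$M = -16$ ($M = \left(-8\right) 2 = -16$)
$M - -231360 = -16 - -231360 = -16 + 231360 = 231344$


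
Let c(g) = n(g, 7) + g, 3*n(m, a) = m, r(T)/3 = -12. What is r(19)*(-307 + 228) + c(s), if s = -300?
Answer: 2444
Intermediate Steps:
r(T) = -36 (r(T) = 3*(-12) = -36)
n(m, a) = m/3
c(g) = 4*g/3 (c(g) = g/3 + g = 4*g/3)
r(19)*(-307 + 228) + c(s) = -36*(-307 + 228) + (4/3)*(-300) = -36*(-79) - 400 = 2844 - 400 = 2444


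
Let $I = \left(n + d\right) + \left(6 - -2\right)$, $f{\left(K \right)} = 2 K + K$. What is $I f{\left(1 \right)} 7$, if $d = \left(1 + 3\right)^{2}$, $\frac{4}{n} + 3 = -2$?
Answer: $\frac{2436}{5} \approx 487.2$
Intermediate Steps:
$n = - \frac{4}{5}$ ($n = \frac{4}{-3 - 2} = \frac{4}{-5} = 4 \left(- \frac{1}{5}\right) = - \frac{4}{5} \approx -0.8$)
$d = 16$ ($d = 4^{2} = 16$)
$f{\left(K \right)} = 3 K$
$I = \frac{116}{5}$ ($I = \left(- \frac{4}{5} + 16\right) + \left(6 - -2\right) = \frac{76}{5} + \left(6 + 2\right) = \frac{76}{5} + 8 = \frac{116}{5} \approx 23.2$)
$I f{\left(1 \right)} 7 = \frac{116 \cdot 3 \cdot 1}{5} \cdot 7 = \frac{116}{5} \cdot 3 \cdot 7 = \frac{348}{5} \cdot 7 = \frac{2436}{5}$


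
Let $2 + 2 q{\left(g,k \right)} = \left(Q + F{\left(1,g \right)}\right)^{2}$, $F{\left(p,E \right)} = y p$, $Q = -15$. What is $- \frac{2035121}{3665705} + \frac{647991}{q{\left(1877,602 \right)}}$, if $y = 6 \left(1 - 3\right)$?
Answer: $\frac{4749208164343}{2664967535} \approx 1782.1$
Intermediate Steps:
$y = -12$ ($y = 6 \left(-2\right) = -12$)
$F{\left(p,E \right)} = - 12 p$
$q{\left(g,k \right)} = \frac{727}{2}$ ($q{\left(g,k \right)} = -1 + \frac{\left(-15 - 12\right)^{2}}{2} = -1 + \frac{\left(-27\right)^{2}}{2} = -1 + \frac{1}{2} \cdot 729 = -1 + \frac{729}{2} = \frac{727}{2}$)
$- \frac{2035121}{3665705} + \frac{647991}{q{\left(1877,602 \right)}} = - \frac{2035121}{3665705} + \frac{647991}{\frac{727}{2}} = \left(-2035121\right) \frac{1}{3665705} + 647991 \cdot \frac{2}{727} = - \frac{2035121}{3665705} + \frac{1295982}{727} = \frac{4749208164343}{2664967535}$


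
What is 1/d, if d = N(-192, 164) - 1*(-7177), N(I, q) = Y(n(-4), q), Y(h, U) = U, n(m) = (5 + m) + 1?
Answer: 1/7341 ≈ 0.00013622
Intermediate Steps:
n(m) = 6 + m
N(I, q) = q
d = 7341 (d = 164 - 1*(-7177) = 164 + 7177 = 7341)
1/d = 1/7341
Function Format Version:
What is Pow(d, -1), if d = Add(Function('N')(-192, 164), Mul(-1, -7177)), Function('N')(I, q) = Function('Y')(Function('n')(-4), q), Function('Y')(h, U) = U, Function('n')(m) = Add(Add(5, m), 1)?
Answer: Rational(1, 7341) ≈ 0.00013622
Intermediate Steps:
Function('n')(m) = Add(6, m)
Function('N')(I, q) = q
d = 7341 (d = Add(164, Mul(-1, -7177)) = Add(164, 7177) = 7341)
Pow(d, -1) = Pow(7341, -1) = Rational(1, 7341)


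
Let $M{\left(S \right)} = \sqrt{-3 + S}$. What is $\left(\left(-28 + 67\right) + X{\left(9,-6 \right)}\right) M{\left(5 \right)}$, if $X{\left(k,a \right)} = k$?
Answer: $48 \sqrt{2} \approx 67.882$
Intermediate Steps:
$\left(\left(-28 + 67\right) + X{\left(9,-6 \right)}\right) M{\left(5 \right)} = \left(\left(-28 + 67\right) + 9\right) \sqrt{-3 + 5} = \left(39 + 9\right) \sqrt{2} = 48 \sqrt{2}$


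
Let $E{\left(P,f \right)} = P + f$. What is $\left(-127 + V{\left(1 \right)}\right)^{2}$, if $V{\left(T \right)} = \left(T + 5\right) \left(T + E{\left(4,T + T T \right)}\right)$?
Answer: $7225$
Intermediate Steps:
$V{\left(T \right)} = \left(5 + T\right) \left(4 + T^{2} + 2 T\right)$ ($V{\left(T \right)} = \left(T + 5\right) \left(T + \left(4 + \left(T + T T\right)\right)\right) = \left(5 + T\right) \left(T + \left(4 + \left(T + T^{2}\right)\right)\right) = \left(5 + T\right) \left(T + \left(4 + T + T^{2}\right)\right) = \left(5 + T\right) \left(4 + T^{2} + 2 T\right)$)
$\left(-127 + V{\left(1 \right)}\right)^{2} = \left(-127 + \left(20 + 1^{3} + 7 \cdot 1^{2} + 14 \cdot 1\right)\right)^{2} = \left(-127 + \left(20 + 1 + 7 \cdot 1 + 14\right)\right)^{2} = \left(-127 + \left(20 + 1 + 7 + 14\right)\right)^{2} = \left(-127 + 42\right)^{2} = \left(-85\right)^{2} = 7225$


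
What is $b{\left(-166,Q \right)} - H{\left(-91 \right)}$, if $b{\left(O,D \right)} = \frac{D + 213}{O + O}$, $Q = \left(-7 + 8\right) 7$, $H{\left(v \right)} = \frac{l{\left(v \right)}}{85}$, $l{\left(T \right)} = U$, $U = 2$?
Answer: $- \frac{4841}{7055} \approx -0.68618$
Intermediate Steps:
$l{\left(T \right)} = 2$
$H{\left(v \right)} = \frac{2}{85}$
$Q = 7$ ($Q = 1 \cdot 7 = 7$)
$b{\left(O,D \right)} = \frac{213 + D}{2 O}$
$b{\left(-166,Q \right)} - H{\left(-91 \right)} = \frac{213 + 7}{2 \left(-166\right)} - \frac{2}{85} = \frac{1}{2} \left(- \frac{1}{166}\right) 220 - \frac{2}{85} = - \frac{55}{83} - \frac{2}{85} = - \frac{4841}{7055}$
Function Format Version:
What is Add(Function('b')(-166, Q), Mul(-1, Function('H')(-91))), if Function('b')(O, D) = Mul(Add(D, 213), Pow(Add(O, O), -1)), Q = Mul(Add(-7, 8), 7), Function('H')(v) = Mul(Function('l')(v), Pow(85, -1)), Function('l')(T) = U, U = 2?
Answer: Rational(-4841, 7055) ≈ -0.68618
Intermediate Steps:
Function('l')(T) = 2
Function('H')(v) = Rational(2, 85) (Function('H')(v) = Mul(2, Pow(85, -1)) = Mul(2, Rational(1, 85)) = Rational(2, 85))
Q = 7 (Q = Mul(1, 7) = 7)
Function('b')(O, D) = Mul(Rational(1, 2), Pow(O, -1), Add(213, D)) (Function('b')(O, D) = Mul(Add(213, D), Pow(Mul(2, O), -1)) = Mul(Add(213, D), Mul(Rational(1, 2), Pow(O, -1))) = Mul(Rational(1, 2), Pow(O, -1), Add(213, D)))
Add(Function('b')(-166, Q), Mul(-1, Function('H')(-91))) = Add(Mul(Rational(1, 2), Pow(-166, -1), Add(213, 7)), Mul(-1, Rational(2, 85))) = Add(Mul(Rational(1, 2), Rational(-1, 166), 220), Rational(-2, 85)) = Add(Rational(-55, 83), Rational(-2, 85)) = Rational(-4841, 7055)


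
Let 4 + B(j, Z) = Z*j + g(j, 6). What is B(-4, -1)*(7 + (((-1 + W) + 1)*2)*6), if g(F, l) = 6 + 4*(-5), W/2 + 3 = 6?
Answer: -1106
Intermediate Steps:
W = 6 (W = -6 + 2*6 = -6 + 12 = 6)
g(F, l) = -14 (g(F, l) = 6 - 20 = -14)
B(j, Z) = -18 + Z*j (B(j, Z) = -4 + (Z*j - 14) = -4 + (-14 + Z*j) = -18 + Z*j)
B(-4, -1)*(7 + (((-1 + W) + 1)*2)*6) = (-18 - 1*(-4))*(7 + (((-1 + 6) + 1)*2)*6) = (-18 + 4)*(7 + ((5 + 1)*2)*6) = -14*(7 + (6*2)*6) = -14*(7 + 12*6) = -14*(7 + 72) = -14*79 = -1106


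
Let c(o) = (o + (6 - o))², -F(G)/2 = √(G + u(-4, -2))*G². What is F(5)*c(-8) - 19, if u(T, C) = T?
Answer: -1819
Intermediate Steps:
F(G) = -2*G²*√(-4 + G) (F(G) = -2*√(G - 4)*G² = -2*√(-4 + G)*G² = -2*G²*√(-4 + G))
c(o) = 36 (c(o) = 6² = 36)
F(5)*c(-8) - 19 = -2*5²*√(-4 + 5)*36 - 19 = -2*25*√1*36 - 19 = -2*25*1*36 - 19 = -50*36 - 19 = -1800 - 19 = -1819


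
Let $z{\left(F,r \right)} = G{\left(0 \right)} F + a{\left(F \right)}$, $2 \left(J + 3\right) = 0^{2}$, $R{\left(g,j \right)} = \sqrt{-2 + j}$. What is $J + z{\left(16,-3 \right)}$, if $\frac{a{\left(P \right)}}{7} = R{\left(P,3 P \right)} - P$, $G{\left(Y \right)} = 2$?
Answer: $-83 + 7 \sqrt{46} \approx -35.524$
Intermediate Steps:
$a{\left(P \right)} = - 7 P + 7 \sqrt{-2 + 3 P}$ ($a{\left(P \right)} = 7 \left(\sqrt{-2 + 3 P} - P\right) = - 7 P + 7 \sqrt{-2 + 3 P}$)
$J = -3$ ($J = -3 + \frac{0^{2}}{2} = -3 + \frac{1}{2} \cdot 0 = -3 + 0 = -3$)
$z{\left(F,r \right)} = - 5 F + 7 \sqrt{-2 + 3 F}$ ($z{\left(F,r \right)} = 2 F - \left(- 7 \sqrt{-2 + 3 F} + 7 F\right) = - 5 F + 7 \sqrt{-2 + 3 F}$)
$J + z{\left(16,-3 \right)} = -3 + \left(\left(-5\right) 16 + 7 \sqrt{-2 + 3 \cdot 16}\right) = -3 - \left(80 - 7 \sqrt{-2 + 48}\right) = -3 - \left(80 - 7 \sqrt{46}\right) = -83 + 7 \sqrt{46}$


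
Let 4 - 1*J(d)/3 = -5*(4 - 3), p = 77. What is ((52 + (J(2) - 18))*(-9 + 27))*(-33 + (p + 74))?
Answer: 129564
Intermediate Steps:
J(d) = 27 (J(d) = 12 - (-15)*(4 - 3) = 12 - (-15) = 12 - 3*(-5) = 12 + 15 = 27)
((52 + (J(2) - 18))*(-9 + 27))*(-33 + (p + 74)) = ((52 + (27 - 18))*(-9 + 27))*(-33 + (77 + 74)) = ((52 + 9)*18)*(-33 + 151) = (61*18)*118 = 1098*118 = 129564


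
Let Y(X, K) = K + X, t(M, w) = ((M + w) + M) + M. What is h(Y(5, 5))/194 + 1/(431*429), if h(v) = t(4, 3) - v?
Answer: 924689/35870406 ≈ 0.025779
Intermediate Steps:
t(M, w) = w + 3*M (t(M, w) = (w + 2*M) + M = w + 3*M)
h(v) = 15 - v (h(v) = (3 + 3*4) - v = (3 + 12) - v = 15 - v)
h(Y(5, 5))/194 + 1/(431*429) = (15 - (5 + 5))/194 + 1/(431*429) = (15 - 1*10)*(1/194) + (1/431)*(1/429) = (15 - 10)*(1/194) + 1/184899 = 5*(1/194) + 1/184899 = 5/194 + 1/184899 = 924689/35870406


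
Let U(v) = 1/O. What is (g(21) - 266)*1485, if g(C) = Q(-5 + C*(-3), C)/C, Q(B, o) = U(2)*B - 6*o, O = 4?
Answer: -2835855/7 ≈ -4.0512e+5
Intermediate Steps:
U(v) = 1/4
Q(B, o) = -6*o + B/4 (Q(B, o) = B/4 - 6*o = -6*o + B/4)
g(C) = (-5/4 - 27*C/4)/C (g(C) = (-6*C + (-5 + C*(-3))/4)/C = (-6*C + (-5 - 3*C)/4)/C = (-6*C + (-5/4 - 3*C/4))/C = (-5/4 - 27*C/4)/C)
(g(21) - 266)*1485 = ((1/4)*(-5 - 27*21)/21 - 266)*1485 = ((1/4)*(1/21)*(-5 - 567) - 266)*1485 = ((1/4)*(1/21)*(-572) - 266)*1485 = (-143/21 - 266)*1485 = -5729/21*1485 = -2835855/7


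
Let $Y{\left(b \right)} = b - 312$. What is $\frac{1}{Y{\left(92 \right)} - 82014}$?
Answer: $- \frac{1}{82234} \approx -1.216 \cdot 10^{-5}$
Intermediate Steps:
$Y{\left(b \right)} = -312 + b$
$\frac{1}{Y{\left(92 \right)} - 82014} = \frac{1}{\left(-312 + 92\right) - 82014} = \frac{1}{-220 - 82014} = \frac{1}{-82234} = - \frac{1}{82234}$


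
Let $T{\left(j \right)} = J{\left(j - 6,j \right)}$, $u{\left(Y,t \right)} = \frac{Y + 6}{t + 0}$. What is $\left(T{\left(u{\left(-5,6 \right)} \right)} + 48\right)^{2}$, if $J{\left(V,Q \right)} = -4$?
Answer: $1936$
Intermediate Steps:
$u{\left(Y,t \right)} = \frac{6 + Y}{t}$
$T{\left(j \right)} = -4$
$\left(T{\left(u{\left(-5,6 \right)} \right)} + 48\right)^{2} = \left(-4 + 48\right)^{2} = 44^{2} = 1936$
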